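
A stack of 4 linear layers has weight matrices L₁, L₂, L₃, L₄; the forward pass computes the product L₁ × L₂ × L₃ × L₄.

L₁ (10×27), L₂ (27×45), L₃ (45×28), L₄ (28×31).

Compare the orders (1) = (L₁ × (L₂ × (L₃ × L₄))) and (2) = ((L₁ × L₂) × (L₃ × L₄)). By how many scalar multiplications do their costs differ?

Order (1) = (L₁ × (L₂ × (L₃ × L₄))): (L₃ × L₄): 45×28 by 28×31 → 45×31, cost 45·28·31 = 39060; (L₂ × (L₃ × L₄)): 27×45 by 45×31 → 27×31, cost 27·45·31 = 37665; cumulative 76725; (L₁ × (L₂ × (L₃ × L₄))): 10×27 by 27×31 → 10×31, cost 10·27·31 = 8370; cumulative 85095. Total 85095.
Order (2) = ((L₁ × L₂) × (L₃ × L₄)): (L₁ × L₂): 10×27 by 27×45 → 10×45, cost 10·27·45 = 12150; (L₃ × L₄): 45×28 by 28×31 → 45×31, cost 45·28·31 = 39060; ((L₁ × L₂) × (L₃ × L₄)): 10×45 by 45×31 → 10×31, cost 10·45·31 = 13950; cumulative 65160. Total 65160.
Difference: |85095 − 65160| = 19935.

19935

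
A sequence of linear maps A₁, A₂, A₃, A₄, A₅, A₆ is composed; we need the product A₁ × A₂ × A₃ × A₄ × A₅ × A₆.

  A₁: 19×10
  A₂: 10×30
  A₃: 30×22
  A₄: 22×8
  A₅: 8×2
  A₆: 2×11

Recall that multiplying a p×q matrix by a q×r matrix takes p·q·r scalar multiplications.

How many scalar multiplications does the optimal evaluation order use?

3070

Adjacent pairs: A₁A₂ = 19·10·30 = 5700; A₂A₃ = 10·30·22 = 6600; A₃A₄ = 30·22·8 = 5280; A₄A₅ = 22·8·2 = 352; A₅A₆ = 8·2·11 = 176.
Length 3: A₁..A₃: k=1: 0+6600+19·10·22=10780; k=2: 5700+0+19·30·22=18240 → min 10780 | A₂..A₄: k=2: 0+5280+10·30·8=7680; k=3: 6600+0+10·22·8=8360 → min 7680 | A₃..A₅: k=3: 0+352+30·22·2=1672; k=4: 5280+0+30·8·2=5760 → min 1672 | A₄..A₆: k=4: 0+176+22·8·11=2112; k=5: 352+0+22·2·11=836 → min 836.
Length 4: A₁..A₄: k=1: 0+7680+19·10·8=9200; k=2: 5700+5280+19·30·8=15540; k=3: 10780+0+19·22·8=14124 → min 9200 | A₂..A₅: k=2: 0+1672+10·30·2=2272; k=3: 6600+352+10·22·2=7392; k=4: 7680+0+10·8·2=7840 → min 2272 | A₃..A₆: k=3: 0+836+30·22·11=8096; k=4: 5280+176+30·8·11=8096; k=5: 1672+0+30·2·11=2332 → min 2332.
Length 5: A₁..A₅: k=1: 0+2272+19·10·2=2652; k=2: 5700+1672+19·30·2=8512; k=3: 10780+352+19·22·2=11968; k=4: 9200+0+19·8·2=9504 → min 2652 | A₂..A₆: k=2: 0+2332+10·30·11=5632; k=3: 6600+836+10·22·11=9856; k=4: 7680+176+10·8·11=8736; k=5: 2272+0+10·2·11=2492 → min 2492.
Length 6: A₁..A₆: k=1: 0+2492+19·10·11=4582; k=2: 5700+2332+19·30·11=14302; k=3: 10780+836+19·22·11=16214; k=4: 9200+176+19·8·11=11048; k=5: 2652+0+19·2·11=3070 → min 3070.
Optimal order: ((A₁ × (A₂ × (A₃ × (A₄ × A₅)))) × A₆) with cost 3070.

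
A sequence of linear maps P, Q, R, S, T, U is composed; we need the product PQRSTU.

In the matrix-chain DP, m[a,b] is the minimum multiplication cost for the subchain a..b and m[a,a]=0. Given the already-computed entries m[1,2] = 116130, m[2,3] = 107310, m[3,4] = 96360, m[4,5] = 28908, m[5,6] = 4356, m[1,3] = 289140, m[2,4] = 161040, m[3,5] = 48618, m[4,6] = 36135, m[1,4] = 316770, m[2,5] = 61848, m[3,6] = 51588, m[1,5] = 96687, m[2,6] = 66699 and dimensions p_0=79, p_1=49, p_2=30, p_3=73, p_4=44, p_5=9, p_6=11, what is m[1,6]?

m[1,6] = min over k∈[1,5] of m[1,k]+m[k+1,6]+p_{0}·p_k·p_{6}.
k=1: 0 + 66699 + 79·49·11 = 109280; k=2: 116130 + 51588 + 79·30·11 = 193788; k=3: 289140 + 36135 + 79·73·11 = 388712; k=4: 316770 + 4356 + 79·44·11 = 359362; k=5: 96687 + 0 + 79·9·11 = 104508.
Minimum: 104508 at k=5.

104508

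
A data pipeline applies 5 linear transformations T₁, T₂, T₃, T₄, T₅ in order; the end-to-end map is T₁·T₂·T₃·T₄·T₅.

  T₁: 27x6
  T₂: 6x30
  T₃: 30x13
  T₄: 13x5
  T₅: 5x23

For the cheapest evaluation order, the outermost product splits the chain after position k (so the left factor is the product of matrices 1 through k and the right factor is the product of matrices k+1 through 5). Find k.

Adjacent pairs: T₁T₂ = 27·6·30 = 4860; T₂T₃ = 6·30·13 = 2340; T₃T₄ = 30·13·5 = 1950; T₄T₅ = 13·5·23 = 1495.
Length 3: T₁..T₃: k=1: 0+2340+27·6·13=4446; k=2: 4860+0+27·30·13=15390 → min 4446 | T₂..T₄: k=2: 0+1950+6·30·5=2850; k=3: 2340+0+6·13·5=2730 → min 2730 | T₃..T₅: k=3: 0+1495+30·13·23=10465; k=4: 1950+0+30·5·23=5400 → min 5400.
Length 4: T₁..T₄: k=1: 0+2730+27·6·5=3540; k=2: 4860+1950+27·30·5=10860; k=3: 4446+0+27·13·5=6201 → min 3540 | T₂..T₅: k=2: 0+5400+6·30·23=9540; k=3: 2340+1495+6·13·23=5629; k=4: 2730+0+6·5·23=3420 → min 3420.
Top-level splits: k=1: (T₁..T₁)·(T₂..T₅) → 0+3420+27·6·23 = 7146; k=2: (T₁..T₂)·(T₃..T₅) → 4860+5400+27·30·23 = 28890; k=3: (T₁..T₃)·(T₄..T₅) → 4446+1495+27·13·23 = 14014; k=4: (T₁..T₄)·(T₅..T₅) → 3540+0+27·5·23 = 6645.
Best split is after T₄, i.e. k = 4.

4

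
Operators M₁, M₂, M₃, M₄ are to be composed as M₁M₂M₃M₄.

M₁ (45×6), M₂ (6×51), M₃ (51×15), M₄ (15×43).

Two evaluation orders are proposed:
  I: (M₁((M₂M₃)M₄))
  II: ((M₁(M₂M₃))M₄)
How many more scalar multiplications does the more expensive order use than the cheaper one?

Order I = (M₁((M₂M₃)M₄)): (M₂M₃): 6×51 by 51×15 → 6×15, cost 6·51·15 = 4590; ((M₂M₃)M₄): 6×15 by 15×43 → 6×43, cost 6·15·43 = 3870; cumulative 8460; (M₁((M₂M₃)M₄)): 45×6 by 6×43 → 45×43, cost 45·6·43 = 11610; cumulative 20070. Total 20070.
Order II = ((M₁(M₂M₃))M₄): (M₂M₃): 6×51 by 51×15 → 6×15, cost 6·51·15 = 4590; (M₁(M₂M₃)): 45×6 by 6×15 → 45×15, cost 45·6·15 = 4050; cumulative 8640; ((M₁(M₂M₃))M₄): 45×15 by 15×43 → 45×43, cost 45·15·43 = 29025; cumulative 37665. Total 37665.
Difference: |20070 − 37665| = 17595.

17595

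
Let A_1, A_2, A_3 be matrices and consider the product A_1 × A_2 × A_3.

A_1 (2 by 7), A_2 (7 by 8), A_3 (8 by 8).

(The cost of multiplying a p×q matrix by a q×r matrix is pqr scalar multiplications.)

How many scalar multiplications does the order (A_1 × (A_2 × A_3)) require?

560

(A_2 × A_3): 7×8 by 8×8 → 7×8, cost 7·8·8 = 448
(A_1 × (A_2 × A_3)): 2×7 by 7×8 → 2×8, cost 2·7·8 = 112; cumulative 560
Total: 560 scalar multiplications.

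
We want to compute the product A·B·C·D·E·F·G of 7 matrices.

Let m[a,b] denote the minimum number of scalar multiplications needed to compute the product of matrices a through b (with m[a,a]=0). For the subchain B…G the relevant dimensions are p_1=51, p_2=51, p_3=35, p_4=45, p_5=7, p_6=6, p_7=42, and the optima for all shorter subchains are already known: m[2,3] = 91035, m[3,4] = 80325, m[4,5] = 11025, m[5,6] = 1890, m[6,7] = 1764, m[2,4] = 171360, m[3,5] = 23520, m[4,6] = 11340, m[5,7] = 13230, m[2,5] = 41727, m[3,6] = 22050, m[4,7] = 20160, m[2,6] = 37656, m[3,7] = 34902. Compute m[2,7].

m[2,7] = min over k∈[2,6] of m[2,k]+m[k+1,7]+p_{1}·p_k·p_{7}.
k=2: 0 + 34902 + 51·51·42 = 144144; k=3: 91035 + 20160 + 51·35·42 = 186165; k=4: 171360 + 13230 + 51·45·42 = 280980; k=5: 41727 + 1764 + 51·7·42 = 58485; k=6: 37656 + 0 + 51·6·42 = 50508.
Minimum: 50508 at k=6.

50508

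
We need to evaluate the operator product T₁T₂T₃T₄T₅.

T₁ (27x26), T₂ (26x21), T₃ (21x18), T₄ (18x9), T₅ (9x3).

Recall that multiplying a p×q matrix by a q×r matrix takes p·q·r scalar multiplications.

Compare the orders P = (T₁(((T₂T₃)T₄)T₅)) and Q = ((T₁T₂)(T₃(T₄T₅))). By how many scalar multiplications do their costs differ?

1215

Order P = (T₁(((T₂T₃)T₄)T₅)): (T₂T₃): 26×21 by 21×18 → 26×18, cost 26·21·18 = 9828; ((T₂T₃)T₄): 26×18 by 18×9 → 26×9, cost 26·18·9 = 4212; cumulative 14040; (((T₂T₃)T₄)T₅): 26×9 by 9×3 → 26×3, cost 26·9·3 = 702; cumulative 14742; (T₁(((T₂T₃)T₄)T₅)): 27×26 by 26×3 → 27×3, cost 27·26·3 = 2106; cumulative 16848. Total 16848.
Order Q = ((T₁T₂)(T₃(T₄T₅))): (T₁T₂): 27×26 by 26×21 → 27×21, cost 27·26·21 = 14742; (T₄T₅): 18×9 by 9×3 → 18×3, cost 18·9·3 = 486; (T₃(T₄T₅)): 21×18 by 18×3 → 21×3, cost 21·18·3 = 1134; cumulative 1620; ((T₁T₂)(T₃(T₄T₅))): 27×21 by 21×3 → 27×3, cost 27·21·3 = 1701; cumulative 18063. Total 18063.
Difference: |16848 − 18063| = 1215.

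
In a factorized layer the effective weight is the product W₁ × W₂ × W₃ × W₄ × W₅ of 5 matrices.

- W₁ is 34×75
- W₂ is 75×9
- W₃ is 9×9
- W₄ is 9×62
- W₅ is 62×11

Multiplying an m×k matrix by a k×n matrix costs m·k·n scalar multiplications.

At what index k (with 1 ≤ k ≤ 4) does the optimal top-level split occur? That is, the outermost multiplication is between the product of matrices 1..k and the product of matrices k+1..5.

2

Adjacent pairs: W₁W₂ = 34·75·9 = 22950; W₂W₃ = 75·9·9 = 6075; W₃W₄ = 9·9·62 = 5022; W₄W₅ = 9·62·11 = 6138.
Length 3: W₁..W₃: k=1: 0+6075+34·75·9=29025; k=2: 22950+0+34·9·9=25704 → min 25704 | W₂..W₄: k=2: 0+5022+75·9·62=46872; k=3: 6075+0+75·9·62=47925 → min 46872 | W₃..W₅: k=3: 0+6138+9·9·11=7029; k=4: 5022+0+9·62·11=11160 → min 7029.
Length 4: W₁..W₄: k=1: 0+46872+34·75·62=204972; k=2: 22950+5022+34·9·62=46944; k=3: 25704+0+34·9·62=44676 → min 44676 | W₂..W₅: k=2: 0+7029+75·9·11=14454; k=3: 6075+6138+75·9·11=19638; k=4: 46872+0+75·62·11=98022 → min 14454.
Top-level splits: k=1: (W₁..W₁)·(W₂..W₅) → 0+14454+34·75·11 = 42504; k=2: (W₁..W₂)·(W₃..W₅) → 22950+7029+34·9·11 = 33345; k=3: (W₁..W₃)·(W₄..W₅) → 25704+6138+34·9·11 = 35208; k=4: (W₁..W₄)·(W₅..W₅) → 44676+0+34·62·11 = 67864.
Best split is after W₂, i.e. k = 2.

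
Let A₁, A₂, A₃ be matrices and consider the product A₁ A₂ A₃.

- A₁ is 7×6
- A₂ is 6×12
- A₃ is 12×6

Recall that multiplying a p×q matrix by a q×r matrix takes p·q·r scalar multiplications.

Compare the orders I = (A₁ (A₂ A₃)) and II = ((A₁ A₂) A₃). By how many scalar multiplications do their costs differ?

Order I = (A₁ (A₂ A₃)): (A₂ A₃): 6×12 by 12×6 → 6×6, cost 6·12·6 = 432; (A₁ (A₂ A₃)): 7×6 by 6×6 → 7×6, cost 7·6·6 = 252; cumulative 684. Total 684.
Order II = ((A₁ A₂) A₃): (A₁ A₂): 7×6 by 6×12 → 7×12, cost 7·6·12 = 504; ((A₁ A₂) A₃): 7×12 by 12×6 → 7×6, cost 7·12·6 = 504; cumulative 1008. Total 1008.
Difference: |684 − 1008| = 324.

324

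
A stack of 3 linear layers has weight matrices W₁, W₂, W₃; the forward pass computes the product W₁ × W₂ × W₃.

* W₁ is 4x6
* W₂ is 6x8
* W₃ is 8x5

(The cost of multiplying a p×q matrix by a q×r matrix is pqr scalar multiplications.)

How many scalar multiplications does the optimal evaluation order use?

Order (W₁ × (W₂ × W₃)): (W₂ × W₃): 6×8 by 8×5 → 6×5, cost 6·8·5 = 240; (W₁ × (W₂ × W₃)): 4×6 by 6×5 → 4×5, cost 4·6·5 = 120; cumulative 360. Total 360.
Order ((W₁ × W₂) × W₃): (W₁ × W₂): 4×6 by 6×8 → 4×8, cost 4·6·8 = 192; ((W₁ × W₂) × W₃): 4×8 by 8×5 → 4×5, cost 4·8·5 = 160; cumulative 352. Total 352.
Minimum: 352.

352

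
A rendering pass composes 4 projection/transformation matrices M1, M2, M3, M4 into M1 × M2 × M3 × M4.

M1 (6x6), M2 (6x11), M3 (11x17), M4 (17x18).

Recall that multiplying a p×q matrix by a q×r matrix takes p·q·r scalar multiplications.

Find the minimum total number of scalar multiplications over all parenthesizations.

3354

Adjacent pairs: M1M2 = 6·6·11 = 396; M2M3 = 6·11·17 = 1122; M3M4 = 11·17·18 = 3366.
Length 3: M1..M3: k=1: 0+1122+6·6·17=1734; k=2: 396+0+6·11·17=1518 → min 1518 | M2..M4: k=2: 0+3366+6·11·18=4554; k=3: 1122+0+6·17·18=2958 → min 2958.
Length 4: M1..M4: k=1: 0+2958+6·6·18=3606; k=2: 396+3366+6·11·18=4950; k=3: 1518+0+6·17·18=3354 → min 3354.
Optimal order: (((M1 × M2) × M3) × M4) with cost 3354.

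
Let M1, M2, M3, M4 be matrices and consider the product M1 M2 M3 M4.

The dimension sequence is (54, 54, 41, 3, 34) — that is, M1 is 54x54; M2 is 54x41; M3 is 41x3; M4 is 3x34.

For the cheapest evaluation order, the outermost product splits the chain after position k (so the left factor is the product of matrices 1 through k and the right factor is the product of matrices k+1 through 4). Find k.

3

Adjacent pairs: M1M2 = 54·54·41 = 119556; M2M3 = 54·41·3 = 6642; M3M4 = 41·3·34 = 4182.
Length 3: M1..M3: k=1: 0+6642+54·54·3=15390; k=2: 119556+0+54·41·3=126198 → min 15390 | M2..M4: k=2: 0+4182+54·41·34=79458; k=3: 6642+0+54·3·34=12150 → min 12150.
Top-level splits: k=1: (M1..M1)·(M2..M4) → 0+12150+54·54·34 = 111294; k=2: (M1..M2)·(M3..M4) → 119556+4182+54·41·34 = 199014; k=3: (M1..M3)·(M4..M4) → 15390+0+54·3·34 = 20898.
Best split is after M3, i.e. k = 3.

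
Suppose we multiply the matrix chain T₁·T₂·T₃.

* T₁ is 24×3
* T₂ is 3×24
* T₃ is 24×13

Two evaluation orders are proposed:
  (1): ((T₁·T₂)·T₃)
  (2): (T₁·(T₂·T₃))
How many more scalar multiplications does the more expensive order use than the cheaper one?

7344

Order (1) = ((T₁·T₂)·T₃): (T₁·T₂): 24×3 by 3×24 → 24×24, cost 24·3·24 = 1728; ((T₁·T₂)·T₃): 24×24 by 24×13 → 24×13, cost 24·24·13 = 7488; cumulative 9216. Total 9216.
Order (2) = (T₁·(T₂·T₃)): (T₂·T₃): 3×24 by 24×13 → 3×13, cost 3·24·13 = 936; (T₁·(T₂·T₃)): 24×3 by 3×13 → 24×13, cost 24·3·13 = 936; cumulative 1872. Total 1872.
Difference: |9216 − 1872| = 7344.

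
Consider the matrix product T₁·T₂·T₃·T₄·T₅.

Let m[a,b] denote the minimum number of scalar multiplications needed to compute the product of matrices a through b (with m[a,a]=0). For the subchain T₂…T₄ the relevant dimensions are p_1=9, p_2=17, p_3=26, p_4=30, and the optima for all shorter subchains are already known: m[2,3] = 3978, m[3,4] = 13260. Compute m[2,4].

10998

m[2,4] = min over k∈[2,3] of m[2,k]+m[k+1,4]+p_{1}·p_k·p_{4}.
k=2: 0 + 13260 + 9·17·30 = 17850; k=3: 3978 + 0 + 9·26·30 = 10998.
Minimum: 10998 at k=3.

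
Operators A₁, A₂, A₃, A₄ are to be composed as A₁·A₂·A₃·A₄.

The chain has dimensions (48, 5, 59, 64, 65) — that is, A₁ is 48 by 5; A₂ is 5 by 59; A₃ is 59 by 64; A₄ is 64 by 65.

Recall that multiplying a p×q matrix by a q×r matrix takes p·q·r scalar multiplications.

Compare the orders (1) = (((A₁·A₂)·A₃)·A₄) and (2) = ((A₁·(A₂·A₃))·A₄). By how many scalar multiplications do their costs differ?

Order (1) = (((A₁·A₂)·A₃)·A₄): (A₁·A₂): 48×5 by 5×59 → 48×59, cost 48·5·59 = 14160; ((A₁·A₂)·A₃): 48×59 by 59×64 → 48×64, cost 48·59·64 = 181248; cumulative 195408; (((A₁·A₂)·A₃)·A₄): 48×64 by 64×65 → 48×65, cost 48·64·65 = 199680; cumulative 395088. Total 395088.
Order (2) = ((A₁·(A₂·A₃))·A₄): (A₂·A₃): 5×59 by 59×64 → 5×64, cost 5·59·64 = 18880; (A₁·(A₂·A₃)): 48×5 by 5×64 → 48×64, cost 48·5·64 = 15360; cumulative 34240; ((A₁·(A₂·A₃))·A₄): 48×64 by 64×65 → 48×65, cost 48·64·65 = 199680; cumulative 233920. Total 233920.
Difference: |395088 − 233920| = 161168.

161168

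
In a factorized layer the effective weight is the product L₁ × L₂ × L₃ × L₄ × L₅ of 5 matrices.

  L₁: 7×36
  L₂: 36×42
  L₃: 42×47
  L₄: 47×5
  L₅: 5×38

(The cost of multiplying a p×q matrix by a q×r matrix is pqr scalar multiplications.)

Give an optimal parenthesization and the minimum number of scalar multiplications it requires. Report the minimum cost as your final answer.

20020

Adjacent pairs: L₁L₂ = 7·36·42 = 10584; L₂L₃ = 36·42·47 = 71064; L₃L₄ = 42·47·5 = 9870; L₄L₅ = 47·5·38 = 8930.
Length 3: L₁..L₃: k=1: 0+71064+7·36·47=82908; k=2: 10584+0+7·42·47=24402 → min 24402 | L₂..L₄: k=2: 0+9870+36·42·5=17430; k=3: 71064+0+36·47·5=79524 → min 17430 | L₃..L₅: k=3: 0+8930+42·47·38=83942; k=4: 9870+0+42·5·38=17850 → min 17850.
Length 4: L₁..L₄: k=1: 0+17430+7·36·5=18690; k=2: 10584+9870+7·42·5=21924; k=3: 24402+0+7·47·5=26047 → min 18690 | L₂..L₅: k=2: 0+17850+36·42·38=75306; k=3: 71064+8930+36·47·38=144290; k=4: 17430+0+36·5·38=24270 → min 24270.
Length 5: L₁..L₅: k=1: 0+24270+7·36·38=33846; k=2: 10584+17850+7·42·38=39606; k=3: 24402+8930+7·47·38=45834; k=4: 18690+0+7·5·38=20020 → min 20020.
Optimal parenthesization: ((L₁ × (L₂ × (L₃ × L₄))) × L₅) with cost 20020.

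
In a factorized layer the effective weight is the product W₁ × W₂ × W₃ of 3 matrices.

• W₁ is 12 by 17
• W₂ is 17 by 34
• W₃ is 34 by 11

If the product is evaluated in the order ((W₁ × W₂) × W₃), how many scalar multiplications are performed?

(W₁ × W₂): 12×17 by 17×34 → 12×34, cost 12·17·34 = 6936
((W₁ × W₂) × W₃): 12×34 by 34×11 → 12×11, cost 12·34·11 = 4488; cumulative 11424
Total: 11424 scalar multiplications.

11424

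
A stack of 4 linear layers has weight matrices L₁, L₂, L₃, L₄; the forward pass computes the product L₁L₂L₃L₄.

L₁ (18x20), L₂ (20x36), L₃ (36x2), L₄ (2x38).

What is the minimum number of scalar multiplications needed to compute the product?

Adjacent pairs: L₁L₂ = 18·20·36 = 12960; L₂L₃ = 20·36·2 = 1440; L₃L₄ = 36·2·38 = 2736.
Length 3: L₁..L₃: k=1: 0+1440+18·20·2=2160; k=2: 12960+0+18·36·2=14256 → min 2160 | L₂..L₄: k=2: 0+2736+20·36·38=30096; k=3: 1440+0+20·2·38=2960 → min 2960.
Length 4: L₁..L₄: k=1: 0+2960+18·20·38=16640; k=2: 12960+2736+18·36·38=40320; k=3: 2160+0+18·2·38=3528 → min 3528.
Optimal order: ((L₁(L₂L₃))L₄) with cost 3528.

3528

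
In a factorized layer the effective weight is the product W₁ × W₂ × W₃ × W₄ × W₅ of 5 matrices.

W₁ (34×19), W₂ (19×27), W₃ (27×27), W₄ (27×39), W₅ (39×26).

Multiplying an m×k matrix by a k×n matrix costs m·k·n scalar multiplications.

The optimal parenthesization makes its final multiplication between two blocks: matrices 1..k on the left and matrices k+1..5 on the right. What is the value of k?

Adjacent pairs: W₁W₂ = 34·19·27 = 17442; W₂W₃ = 19·27·27 = 13851; W₃W₄ = 27·27·39 = 28431; W₄W₅ = 27·39·26 = 27378.
Length 3: W₁..W₃: k=1: 0+13851+34·19·27=31293; k=2: 17442+0+34·27·27=42228 → min 31293 | W₂..W₄: k=2: 0+28431+19·27·39=48438; k=3: 13851+0+19·27·39=33858 → min 33858 | W₃..W₅: k=3: 0+27378+27·27·26=46332; k=4: 28431+0+27·39·26=55809 → min 46332.
Length 4: W₁..W₄: k=1: 0+33858+34·19·39=59052; k=2: 17442+28431+34·27·39=81675; k=3: 31293+0+34·27·39=67095 → min 59052 | W₂..W₅: k=2: 0+46332+19·27·26=59670; k=3: 13851+27378+19·27·26=54567; k=4: 33858+0+19·39·26=53124 → min 53124.
Top-level splits: k=1: (W₁..W₁)·(W₂..W₅) → 0+53124+34·19·26 = 69920; k=2: (W₁..W₂)·(W₃..W₅) → 17442+46332+34·27·26 = 87642; k=3: (W₁..W₃)·(W₄..W₅) → 31293+27378+34·27·26 = 82539; k=4: (W₁..W₄)·(W₅..W₅) → 59052+0+34·39·26 = 93528.
Best split is after W₁, i.e. k = 1.

1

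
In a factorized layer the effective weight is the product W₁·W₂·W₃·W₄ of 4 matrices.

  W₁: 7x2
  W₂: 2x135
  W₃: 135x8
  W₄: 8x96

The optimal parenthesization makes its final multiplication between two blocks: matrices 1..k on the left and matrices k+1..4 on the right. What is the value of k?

Adjacent pairs: W₁W₂ = 7·2·135 = 1890; W₂W₃ = 2·135·8 = 2160; W₃W₄ = 135·8·96 = 103680.
Length 3: W₁..W₃: k=1: 0+2160+7·2·8=2272; k=2: 1890+0+7·135·8=9450 → min 2272 | W₂..W₄: k=2: 0+103680+2·135·96=129600; k=3: 2160+0+2·8·96=3696 → min 3696.
Top-level splits: k=1: (W₁..W₁)·(W₂..W₄) → 0+3696+7·2·96 = 5040; k=2: (W₁..W₂)·(W₃..W₄) → 1890+103680+7·135·96 = 196290; k=3: (W₁..W₃)·(W₄..W₄) → 2272+0+7·8·96 = 7648.
Best split is after W₁, i.e. k = 1.

1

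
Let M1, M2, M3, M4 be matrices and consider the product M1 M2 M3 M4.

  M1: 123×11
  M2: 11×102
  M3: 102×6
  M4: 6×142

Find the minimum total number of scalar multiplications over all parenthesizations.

Adjacent pairs: M1M2 = 123·11·102 = 138006; M2M3 = 11·102·6 = 6732; M3M4 = 102·6·142 = 86904.
Length 3: M1..M3: k=1: 0+6732+123·11·6=14850; k=2: 138006+0+123·102·6=213282 → min 14850 | M2..M4: k=2: 0+86904+11·102·142=246228; k=3: 6732+0+11·6·142=16104 → min 16104.
Length 4: M1..M4: k=1: 0+16104+123·11·142=208230; k=2: 138006+86904+123·102·142=2006442; k=3: 14850+0+123·6·142=119646 → min 119646.
Optimal order: ((M1 (M2 M3)) M4) with cost 119646.

119646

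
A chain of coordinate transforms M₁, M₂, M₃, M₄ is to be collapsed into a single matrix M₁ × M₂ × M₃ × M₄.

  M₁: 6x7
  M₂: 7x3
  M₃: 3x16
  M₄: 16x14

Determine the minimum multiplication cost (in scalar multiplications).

Adjacent pairs: M₁M₂ = 6·7·3 = 126; M₂M₃ = 7·3·16 = 336; M₃M₄ = 3·16·14 = 672.
Length 3: M₁..M₃: k=1: 0+336+6·7·16=1008; k=2: 126+0+6·3·16=414 → min 414 | M₂..M₄: k=2: 0+672+7·3·14=966; k=3: 336+0+7·16·14=1904 → min 966.
Length 4: M₁..M₄: k=1: 0+966+6·7·14=1554; k=2: 126+672+6·3·14=1050; k=3: 414+0+6·16·14=1758 → min 1050.
Optimal order: ((M₁ × M₂) × (M₃ × M₄)) with cost 1050.

1050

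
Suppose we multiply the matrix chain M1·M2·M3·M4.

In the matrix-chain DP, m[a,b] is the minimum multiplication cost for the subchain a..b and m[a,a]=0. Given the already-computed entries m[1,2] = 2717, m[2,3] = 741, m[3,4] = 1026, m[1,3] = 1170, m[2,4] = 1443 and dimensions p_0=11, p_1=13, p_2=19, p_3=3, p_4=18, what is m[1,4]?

m[1,4] = min over k∈[1,3] of m[1,k]+m[k+1,4]+p_{0}·p_k·p_{4}.
k=1: 0 + 1443 + 11·13·18 = 4017; k=2: 2717 + 1026 + 11·19·18 = 7505; k=3: 1170 + 0 + 11·3·18 = 1764.
Minimum: 1764 at k=3.

1764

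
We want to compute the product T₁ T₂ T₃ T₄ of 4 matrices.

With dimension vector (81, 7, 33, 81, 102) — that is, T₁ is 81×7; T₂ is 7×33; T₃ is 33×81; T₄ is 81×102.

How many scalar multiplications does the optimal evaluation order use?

Adjacent pairs: T₁T₂ = 81·7·33 = 18711; T₂T₃ = 7·33·81 = 18711; T₃T₄ = 33·81·102 = 272646.
Length 3: T₁..T₃: k=1: 0+18711+81·7·81=64638; k=2: 18711+0+81·33·81=235224 → min 64638 | T₂..T₄: k=2: 0+272646+7·33·102=296208; k=3: 18711+0+7·81·102=76545 → min 76545.
Length 4: T₁..T₄: k=1: 0+76545+81·7·102=134379; k=2: 18711+272646+81·33·102=564003; k=3: 64638+0+81·81·102=733860 → min 134379.
Optimal order: (T₁ ((T₂ T₃) T₄)) with cost 134379.

134379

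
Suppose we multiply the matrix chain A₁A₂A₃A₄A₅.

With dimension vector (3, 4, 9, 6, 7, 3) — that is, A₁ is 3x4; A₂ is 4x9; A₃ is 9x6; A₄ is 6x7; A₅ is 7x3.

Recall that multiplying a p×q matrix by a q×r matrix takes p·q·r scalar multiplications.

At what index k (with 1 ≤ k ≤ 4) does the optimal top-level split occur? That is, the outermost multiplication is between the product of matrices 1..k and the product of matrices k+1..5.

1

Adjacent pairs: A₁A₂ = 3·4·9 = 108; A₂A₃ = 4·9·6 = 216; A₃A₄ = 9·6·7 = 378; A₄A₅ = 6·7·3 = 126.
Length 3: A₁..A₃: k=1: 0+216+3·4·6=288; k=2: 108+0+3·9·6=270 → min 270 | A₂..A₄: k=2: 0+378+4·9·7=630; k=3: 216+0+4·6·7=384 → min 384 | A₃..A₅: k=3: 0+126+9·6·3=288; k=4: 378+0+9·7·3=567 → min 288.
Length 4: A₁..A₄: k=1: 0+384+3·4·7=468; k=2: 108+378+3·9·7=675; k=3: 270+0+3·6·7=396 → min 396 | A₂..A₅: k=2: 0+288+4·9·3=396; k=3: 216+126+4·6·3=414; k=4: 384+0+4·7·3=468 → min 396.
Top-level splits: k=1: (A₁..A₁)·(A₂..A₅) → 0+396+3·4·3 = 432; k=2: (A₁..A₂)·(A₃..A₅) → 108+288+3·9·3 = 477; k=3: (A₁..A₃)·(A₄..A₅) → 270+126+3·6·3 = 450; k=4: (A₁..A₄)·(A₅..A₅) → 396+0+3·7·3 = 459.
Best split is after A₁, i.e. k = 1.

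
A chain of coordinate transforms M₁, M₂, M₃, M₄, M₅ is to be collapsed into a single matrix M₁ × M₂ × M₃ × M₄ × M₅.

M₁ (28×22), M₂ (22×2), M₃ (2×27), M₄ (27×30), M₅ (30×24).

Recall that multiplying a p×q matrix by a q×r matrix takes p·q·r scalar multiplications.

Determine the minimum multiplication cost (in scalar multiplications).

Adjacent pairs: M₁M₂ = 28·22·2 = 1232; M₂M₃ = 22·2·27 = 1188; M₃M₄ = 2·27·30 = 1620; M₄M₅ = 27·30·24 = 19440.
Length 3: M₁..M₃: k=1: 0+1188+28·22·27=17820; k=2: 1232+0+28·2·27=2744 → min 2744 | M₂..M₄: k=2: 0+1620+22·2·30=2940; k=3: 1188+0+22·27·30=19008 → min 2940 | M₃..M₅: k=3: 0+19440+2·27·24=20736; k=4: 1620+0+2·30·24=3060 → min 3060.
Length 4: M₁..M₄: k=1: 0+2940+28·22·30=21420; k=2: 1232+1620+28·2·30=4532; k=3: 2744+0+28·27·30=25424 → min 4532 | M₂..M₅: k=2: 0+3060+22·2·24=4116; k=3: 1188+19440+22·27·24=34884; k=4: 2940+0+22·30·24=18780 → min 4116.
Length 5: M₁..M₅: k=1: 0+4116+28·22·24=18900; k=2: 1232+3060+28·2·24=5636; k=3: 2744+19440+28·27·24=40328; k=4: 4532+0+28·30·24=24692 → min 5636.
Optimal order: ((M₁ × M₂) × ((M₃ × M₄) × M₅)) with cost 5636.

5636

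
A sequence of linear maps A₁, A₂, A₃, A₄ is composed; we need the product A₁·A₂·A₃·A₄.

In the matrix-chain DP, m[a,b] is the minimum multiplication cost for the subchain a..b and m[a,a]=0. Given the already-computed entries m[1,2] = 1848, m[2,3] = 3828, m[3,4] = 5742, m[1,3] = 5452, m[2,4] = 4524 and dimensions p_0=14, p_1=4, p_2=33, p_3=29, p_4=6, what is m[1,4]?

m[1,4] = min over k∈[1,3] of m[1,k]+m[k+1,4]+p_{0}·p_k·p_{4}.
k=1: 0 + 4524 + 14·4·6 = 4860; k=2: 1848 + 5742 + 14·33·6 = 10362; k=3: 5452 + 0 + 14·29·6 = 7888.
Minimum: 4860 at k=1.

4860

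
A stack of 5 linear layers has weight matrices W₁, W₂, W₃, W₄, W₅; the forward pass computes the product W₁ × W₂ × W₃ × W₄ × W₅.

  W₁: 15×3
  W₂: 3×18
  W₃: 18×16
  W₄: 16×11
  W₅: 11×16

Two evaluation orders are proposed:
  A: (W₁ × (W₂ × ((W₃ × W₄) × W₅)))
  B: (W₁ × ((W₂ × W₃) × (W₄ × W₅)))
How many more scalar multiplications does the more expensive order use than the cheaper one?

Order A = (W₁ × (W₂ × ((W₃ × W₄) × W₅))): (W₃ × W₄): 18×16 by 16×11 → 18×11, cost 18·16·11 = 3168; ((W₃ × W₄) × W₅): 18×11 by 11×16 → 18×16, cost 18·11·16 = 3168; cumulative 6336; (W₂ × ((W₃ × W₄) × W₅)): 3×18 by 18×16 → 3×16, cost 3·18·16 = 864; cumulative 7200; (W₁ × (W₂ × ((W₃ × W₄) × W₅))): 15×3 by 3×16 → 15×16, cost 15·3·16 = 720; cumulative 7920. Total 7920.
Order B = (W₁ × ((W₂ × W₃) × (W₄ × W₅))): (W₂ × W₃): 3×18 by 18×16 → 3×16, cost 3·18·16 = 864; (W₄ × W₅): 16×11 by 11×16 → 16×16, cost 16·11·16 = 2816; ((W₂ × W₃) × (W₄ × W₅)): 3×16 by 16×16 → 3×16, cost 3·16·16 = 768; cumulative 4448; (W₁ × ((W₂ × W₃) × (W₄ × W₅))): 15×3 by 3×16 → 15×16, cost 15·3·16 = 720; cumulative 5168. Total 5168.
Difference: |7920 − 5168| = 2752.

2752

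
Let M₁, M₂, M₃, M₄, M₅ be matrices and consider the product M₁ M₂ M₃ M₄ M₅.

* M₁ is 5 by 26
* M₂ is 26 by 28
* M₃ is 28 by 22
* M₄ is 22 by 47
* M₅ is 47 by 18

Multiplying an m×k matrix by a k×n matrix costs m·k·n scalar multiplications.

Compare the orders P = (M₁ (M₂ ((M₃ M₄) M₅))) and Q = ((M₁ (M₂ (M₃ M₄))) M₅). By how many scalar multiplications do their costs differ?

Order P = (M₁ (M₂ ((M₃ M₄) M₅))): (M₃ M₄): 28×22 by 22×47 → 28×47, cost 28·22·47 = 28952; ((M₃ M₄) M₅): 28×47 by 47×18 → 28×18, cost 28·47·18 = 23688; cumulative 52640; (M₂ ((M₃ M₄) M₅)): 26×28 by 28×18 → 26×18, cost 26·28·18 = 13104; cumulative 65744; (M₁ (M₂ ((M₃ M₄) M₅))): 5×26 by 26×18 → 5×18, cost 5·26·18 = 2340; cumulative 68084. Total 68084.
Order Q = ((M₁ (M₂ (M₃ M₄))) M₅): (M₃ M₄): 28×22 by 22×47 → 28×47, cost 28·22·47 = 28952; (M₂ (M₃ M₄)): 26×28 by 28×47 → 26×47, cost 26·28·47 = 34216; cumulative 63168; (M₁ (M₂ (M₃ M₄))): 5×26 by 26×47 → 5×47, cost 5·26·47 = 6110; cumulative 69278; ((M₁ (M₂ (M₃ M₄))) M₅): 5×47 by 47×18 → 5×18, cost 5·47·18 = 4230; cumulative 73508. Total 73508.
Difference: |68084 − 73508| = 5424.

5424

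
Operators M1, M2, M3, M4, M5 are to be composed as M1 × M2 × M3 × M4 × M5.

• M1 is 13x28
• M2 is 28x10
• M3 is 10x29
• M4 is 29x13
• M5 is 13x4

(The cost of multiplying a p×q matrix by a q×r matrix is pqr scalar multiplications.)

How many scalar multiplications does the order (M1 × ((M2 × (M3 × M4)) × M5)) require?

(M3 × M4): 10×29 by 29×13 → 10×13, cost 10·29·13 = 3770
(M2 × (M3 × M4)): 28×10 by 10×13 → 28×13, cost 28·10·13 = 3640; cumulative 7410
((M2 × (M3 × M4)) × M5): 28×13 by 13×4 → 28×4, cost 28·13·4 = 1456; cumulative 8866
(M1 × ((M2 × (M3 × M4)) × M5)): 13×28 by 28×4 → 13×4, cost 13·28·4 = 1456; cumulative 10322
Total: 10322 scalar multiplications.

10322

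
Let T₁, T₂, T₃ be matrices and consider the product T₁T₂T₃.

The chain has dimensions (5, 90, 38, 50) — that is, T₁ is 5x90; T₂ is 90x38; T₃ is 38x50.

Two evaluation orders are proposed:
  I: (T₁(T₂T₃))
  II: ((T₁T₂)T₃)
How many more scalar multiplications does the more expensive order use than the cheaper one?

166900

Order I = (T₁(T₂T₃)): (T₂T₃): 90×38 by 38×50 → 90×50, cost 90·38·50 = 171000; (T₁(T₂T₃)): 5×90 by 90×50 → 5×50, cost 5·90·50 = 22500; cumulative 193500. Total 193500.
Order II = ((T₁T₂)T₃): (T₁T₂): 5×90 by 90×38 → 5×38, cost 5·90·38 = 17100; ((T₁T₂)T₃): 5×38 by 38×50 → 5×50, cost 5·38·50 = 9500; cumulative 26600. Total 26600.
Difference: |193500 − 26600| = 166900.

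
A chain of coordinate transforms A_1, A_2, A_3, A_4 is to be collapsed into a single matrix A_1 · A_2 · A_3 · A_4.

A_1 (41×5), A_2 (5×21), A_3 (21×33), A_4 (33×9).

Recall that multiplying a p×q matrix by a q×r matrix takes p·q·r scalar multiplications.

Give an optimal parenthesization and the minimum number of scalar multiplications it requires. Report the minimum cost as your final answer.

Adjacent pairs: A_1A_2 = 41·5·21 = 4305; A_2A_3 = 5·21·33 = 3465; A_3A_4 = 21·33·9 = 6237.
Length 3: A_1..A_3: k=1: 0+3465+41·5·33=10230; k=2: 4305+0+41·21·33=32718 → min 10230 | A_2..A_4: k=2: 0+6237+5·21·9=7182; k=3: 3465+0+5·33·9=4950 → min 4950.
Length 4: A_1..A_4: k=1: 0+4950+41·5·9=6795; k=2: 4305+6237+41·21·9=18291; k=3: 10230+0+41·33·9=22407 → min 6795.
Optimal parenthesization: (A_1 · ((A_2 · A_3) · A_4)) with cost 6795.

6795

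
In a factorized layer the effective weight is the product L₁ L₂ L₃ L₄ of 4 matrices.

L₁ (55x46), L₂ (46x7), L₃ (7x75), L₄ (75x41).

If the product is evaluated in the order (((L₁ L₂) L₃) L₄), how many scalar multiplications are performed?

(L₁ L₂): 55×46 by 46×7 → 55×7, cost 55·46·7 = 17710
((L₁ L₂) L₃): 55×7 by 7×75 → 55×75, cost 55·7·75 = 28875; cumulative 46585
(((L₁ L₂) L₃) L₄): 55×75 by 75×41 → 55×41, cost 55·75·41 = 169125; cumulative 215710
Total: 215710 scalar multiplications.

215710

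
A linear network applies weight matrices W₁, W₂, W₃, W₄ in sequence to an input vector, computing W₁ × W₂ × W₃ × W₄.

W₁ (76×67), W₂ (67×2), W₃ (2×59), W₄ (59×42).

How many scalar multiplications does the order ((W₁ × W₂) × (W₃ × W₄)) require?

(W₁ × W₂): 76×67 by 67×2 → 76×2, cost 76·67·2 = 10184
(W₃ × W₄): 2×59 by 59×42 → 2×42, cost 2·59·42 = 4956
((W₁ × W₂) × (W₃ × W₄)): 76×2 by 2×42 → 76×42, cost 76·2·42 = 6384; cumulative 21524
Total: 21524 scalar multiplications.

21524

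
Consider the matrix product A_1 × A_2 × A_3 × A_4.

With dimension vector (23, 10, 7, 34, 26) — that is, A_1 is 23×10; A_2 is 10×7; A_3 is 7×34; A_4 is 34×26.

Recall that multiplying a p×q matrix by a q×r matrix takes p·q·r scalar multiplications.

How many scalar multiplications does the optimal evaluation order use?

11984

Adjacent pairs: A_1A_2 = 23·10·7 = 1610; A_2A_3 = 10·7·34 = 2380; A_3A_4 = 7·34·26 = 6188.
Length 3: A_1..A_3: k=1: 0+2380+23·10·34=10200; k=2: 1610+0+23·7·34=7084 → min 7084 | A_2..A_4: k=2: 0+6188+10·7·26=8008; k=3: 2380+0+10·34·26=11220 → min 8008.
Length 4: A_1..A_4: k=1: 0+8008+23·10·26=13988; k=2: 1610+6188+23·7·26=11984; k=3: 7084+0+23·34·26=27416 → min 11984.
Optimal order: ((A_1 × A_2) × (A_3 × A_4)) with cost 11984.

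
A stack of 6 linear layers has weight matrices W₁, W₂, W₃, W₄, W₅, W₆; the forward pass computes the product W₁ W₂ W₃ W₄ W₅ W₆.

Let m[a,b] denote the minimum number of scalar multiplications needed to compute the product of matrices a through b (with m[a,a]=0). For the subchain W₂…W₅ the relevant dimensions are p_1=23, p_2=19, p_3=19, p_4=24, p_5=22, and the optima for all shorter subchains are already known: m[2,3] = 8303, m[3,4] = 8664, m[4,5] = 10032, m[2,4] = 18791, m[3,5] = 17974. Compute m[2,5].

m[2,5] = min over k∈[2,4] of m[2,k]+m[k+1,5]+p_{1}·p_k·p_{5}.
k=2: 0 + 17974 + 23·19·22 = 27588; k=3: 8303 + 10032 + 23·19·22 = 27949; k=4: 18791 + 0 + 23·24·22 = 30935.
Minimum: 27588 at k=2.

27588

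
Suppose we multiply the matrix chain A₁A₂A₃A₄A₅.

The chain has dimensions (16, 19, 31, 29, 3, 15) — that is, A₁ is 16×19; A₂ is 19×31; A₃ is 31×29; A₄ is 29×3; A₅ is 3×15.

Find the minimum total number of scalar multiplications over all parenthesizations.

6096

Adjacent pairs: A₁A₂ = 16·19·31 = 9424; A₂A₃ = 19·31·29 = 17081; A₃A₄ = 31·29·3 = 2697; A₄A₅ = 29·3·15 = 1305.
Length 3: A₁..A₃: k=1: 0+17081+16·19·29=25897; k=2: 9424+0+16·31·29=23808 → min 23808 | A₂..A₄: k=2: 0+2697+19·31·3=4464; k=3: 17081+0+19·29·3=18734 → min 4464 | A₃..A₅: k=3: 0+1305+31·29·15=14790; k=4: 2697+0+31·3·15=4092 → min 4092.
Length 4: A₁..A₄: k=1: 0+4464+16·19·3=5376; k=2: 9424+2697+16·31·3=13609; k=3: 23808+0+16·29·3=25200 → min 5376 | A₂..A₅: k=2: 0+4092+19·31·15=12927; k=3: 17081+1305+19·29·15=26651; k=4: 4464+0+19·3·15=5319 → min 5319.
Length 5: A₁..A₅: k=1: 0+5319+16·19·15=9879; k=2: 9424+4092+16·31·15=20956; k=3: 23808+1305+16·29·15=32073; k=4: 5376+0+16·3·15=6096 → min 6096.
Optimal order: ((A₁(A₂(A₃A₄)))A₅) with cost 6096.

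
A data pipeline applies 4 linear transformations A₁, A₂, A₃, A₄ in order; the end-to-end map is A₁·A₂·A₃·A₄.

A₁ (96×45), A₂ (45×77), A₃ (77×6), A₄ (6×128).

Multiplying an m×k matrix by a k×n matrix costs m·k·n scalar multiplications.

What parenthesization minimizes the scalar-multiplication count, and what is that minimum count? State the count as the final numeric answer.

Adjacent pairs: A₁A₂ = 96·45·77 = 332640; A₂A₃ = 45·77·6 = 20790; A₃A₄ = 77·6·128 = 59136.
Length 3: A₁..A₃: k=1: 0+20790+96·45·6=46710; k=2: 332640+0+96·77·6=376992 → min 46710 | A₂..A₄: k=2: 0+59136+45·77·128=502656; k=3: 20790+0+45·6·128=55350 → min 55350.
Length 4: A₁..A₄: k=1: 0+55350+96·45·128=608310; k=2: 332640+59136+96·77·128=1337952; k=3: 46710+0+96·6·128=120438 → min 120438.
Optimal parenthesization: ((A₁·(A₂·A₃))·A₄) with cost 120438.

120438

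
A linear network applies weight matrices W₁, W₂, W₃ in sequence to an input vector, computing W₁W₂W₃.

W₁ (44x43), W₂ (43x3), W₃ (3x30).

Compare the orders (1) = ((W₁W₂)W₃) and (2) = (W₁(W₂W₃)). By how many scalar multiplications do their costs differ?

Order (1) = ((W₁W₂)W₃): (W₁W₂): 44×43 by 43×3 → 44×3, cost 44·43·3 = 5676; ((W₁W₂)W₃): 44×3 by 3×30 → 44×30, cost 44·3·30 = 3960; cumulative 9636. Total 9636.
Order (2) = (W₁(W₂W₃)): (W₂W₃): 43×3 by 3×30 → 43×30, cost 43·3·30 = 3870; (W₁(W₂W₃)): 44×43 by 43×30 → 44×30, cost 44·43·30 = 56760; cumulative 60630. Total 60630.
Difference: |9636 − 60630| = 50994.

50994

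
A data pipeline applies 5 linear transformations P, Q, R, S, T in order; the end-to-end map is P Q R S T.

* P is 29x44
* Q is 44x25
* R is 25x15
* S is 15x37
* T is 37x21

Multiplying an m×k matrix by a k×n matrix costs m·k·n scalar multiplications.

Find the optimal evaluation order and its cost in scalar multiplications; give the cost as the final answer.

56430

Adjacent pairs: PQ = 29·44·25 = 31900; QR = 44·25·15 = 16500; RS = 25·15·37 = 13875; ST = 15·37·21 = 11655.
Length 3: P..R: k=1: 0+16500+29·44·15=35640; k=2: 31900+0+29·25·15=42775 → min 35640 | Q..S: k=2: 0+13875+44·25·37=54575; k=3: 16500+0+44·15·37=40920 → min 40920 | R..T: k=3: 0+11655+25·15·21=19530; k=4: 13875+0+25·37·21=33300 → min 19530.
Length 4: P..S: k=1: 0+40920+29·44·37=88132; k=2: 31900+13875+29·25·37=72600; k=3: 35640+0+29·15·37=51735 → min 51735 | Q..T: k=2: 0+19530+44·25·21=42630; k=3: 16500+11655+44·15·21=42015; k=4: 40920+0+44·37·21=75108 → min 42015.
Length 5: P..T: k=1: 0+42015+29·44·21=68811; k=2: 31900+19530+29·25·21=66655; k=3: 35640+11655+29·15·21=56430; k=4: 51735+0+29·37·21=74268 → min 56430.
Optimal parenthesization: ((P (Q R)) (S T)) with cost 56430.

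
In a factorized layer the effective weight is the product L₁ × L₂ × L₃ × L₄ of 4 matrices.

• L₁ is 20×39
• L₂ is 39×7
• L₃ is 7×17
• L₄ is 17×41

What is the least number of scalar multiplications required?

Adjacent pairs: L₁L₂ = 20·39·7 = 5460; L₂L₃ = 39·7·17 = 4641; L₃L₄ = 7·17·41 = 4879.
Length 3: L₁..L₃: k=1: 0+4641+20·39·17=17901; k=2: 5460+0+20·7·17=7840 → min 7840 | L₂..L₄: k=2: 0+4879+39·7·41=16072; k=3: 4641+0+39·17·41=31824 → min 16072.
Length 4: L₁..L₄: k=1: 0+16072+20·39·41=48052; k=2: 5460+4879+20·7·41=16079; k=3: 7840+0+20·17·41=21780 → min 16079.
Optimal order: ((L₁ × L₂) × (L₃ × L₄)) with cost 16079.

16079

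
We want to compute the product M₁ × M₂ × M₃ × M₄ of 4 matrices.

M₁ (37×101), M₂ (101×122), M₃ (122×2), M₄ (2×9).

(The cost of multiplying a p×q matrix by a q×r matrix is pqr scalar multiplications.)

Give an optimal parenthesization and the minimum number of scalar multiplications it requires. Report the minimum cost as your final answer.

Adjacent pairs: M₁M₂ = 37·101·122 = 455914; M₂M₃ = 101·122·2 = 24644; M₃M₄ = 122·2·9 = 2196.
Length 3: M₁..M₃: k=1: 0+24644+37·101·2=32118; k=2: 455914+0+37·122·2=464942 → min 32118 | M₂..M₄: k=2: 0+2196+101·122·9=113094; k=3: 24644+0+101·2·9=26462 → min 26462.
Length 4: M₁..M₄: k=1: 0+26462+37·101·9=60095; k=2: 455914+2196+37·122·9=498736; k=3: 32118+0+37·2·9=32784 → min 32784.
Optimal parenthesization: ((M₁ × (M₂ × M₃)) × M₄) with cost 32784.

32784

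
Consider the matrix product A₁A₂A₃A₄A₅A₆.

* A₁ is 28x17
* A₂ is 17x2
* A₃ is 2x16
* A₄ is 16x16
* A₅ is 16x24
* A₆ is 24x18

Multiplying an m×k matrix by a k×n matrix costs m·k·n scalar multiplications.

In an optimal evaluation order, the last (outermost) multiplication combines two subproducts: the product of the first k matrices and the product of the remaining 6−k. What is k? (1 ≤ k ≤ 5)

2

Adjacent pairs: A₁A₂ = 28·17·2 = 952; A₂A₃ = 17·2·16 = 544; A₃A₄ = 2·16·16 = 512; A₄A₅ = 16·16·24 = 6144; A₅A₆ = 16·24·18 = 6912.
Length 3: A₁..A₃: k=1: 0+544+28·17·16=8160; k=2: 952+0+28·2·16=1848 → min 1848 | A₂..A₄: k=2: 0+512+17·2·16=1056; k=3: 544+0+17·16·16=4896 → min 1056 | A₃..A₅: k=3: 0+6144+2·16·24=6912; k=4: 512+0+2·16·24=1280 → min 1280 | A₄..A₆: k=4: 0+6912+16·16·18=11520; k=5: 6144+0+16·24·18=13056 → min 11520.
Length 4: A₁..A₄: k=1: 0+1056+28·17·16=8672; k=2: 952+512+28·2·16=2360; k=3: 1848+0+28·16·16=9016 → min 2360 | A₂..A₅: k=2: 0+1280+17·2·24=2096; k=3: 544+6144+17·16·24=13216; k=4: 1056+0+17·16·24=7584 → min 2096 | A₃..A₆: k=3: 0+11520+2·16·18=12096; k=4: 512+6912+2·16·18=8000; k=5: 1280+0+2·24·18=2144 → min 2144.
Length 5: A₁..A₅: k=1: 0+2096+28·17·24=13520; k=2: 952+1280+28·2·24=3576; k=3: 1848+6144+28·16·24=18744; k=4: 2360+0+28·16·24=13112 → min 3576 | A₂..A₆: k=2: 0+2144+17·2·18=2756; k=3: 544+11520+17·16·18=16960; k=4: 1056+6912+17·16·18=12864; k=5: 2096+0+17·24·18=9440 → min 2756.
Top-level splits: k=1: (A₁..A₁)·(A₂..A₆) → 0+2756+28·17·18 = 11324; k=2: (A₁..A₂)·(A₃..A₆) → 952+2144+28·2·18 = 4104; k=3: (A₁..A₃)·(A₄..A₆) → 1848+11520+28·16·18 = 21432; k=4: (A₁..A₄)·(A₅..A₆) → 2360+6912+28·16·18 = 17336; k=5: (A₁..A₅)·(A₆..A₆) → 3576+0+28·24·18 = 15672.
Best split is after A₂, i.e. k = 2.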